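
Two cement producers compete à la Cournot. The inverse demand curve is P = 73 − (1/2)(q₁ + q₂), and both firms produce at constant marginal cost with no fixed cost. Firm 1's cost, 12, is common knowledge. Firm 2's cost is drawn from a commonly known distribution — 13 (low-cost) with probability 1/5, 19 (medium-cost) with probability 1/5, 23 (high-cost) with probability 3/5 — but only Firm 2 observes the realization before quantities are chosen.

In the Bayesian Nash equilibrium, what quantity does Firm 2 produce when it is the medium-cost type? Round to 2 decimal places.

30.93

Type-c best response for Firm 2: q₂(c) = (73 − c) − q₁/2.
Firm 1 maximizes expected profit; its first-order condition is 73 − q₁ − (1/2)E[q₂] − 12 = 0.
Substituting E[q₂] and solving: E[c₂] = 20.2, so q₁ = (73 − 2·12 + 20.2)/(3/2) = 46.1333.
q₂(medium-cost) = (73 − 19 − (1/2)·46.1333) = 30.9333.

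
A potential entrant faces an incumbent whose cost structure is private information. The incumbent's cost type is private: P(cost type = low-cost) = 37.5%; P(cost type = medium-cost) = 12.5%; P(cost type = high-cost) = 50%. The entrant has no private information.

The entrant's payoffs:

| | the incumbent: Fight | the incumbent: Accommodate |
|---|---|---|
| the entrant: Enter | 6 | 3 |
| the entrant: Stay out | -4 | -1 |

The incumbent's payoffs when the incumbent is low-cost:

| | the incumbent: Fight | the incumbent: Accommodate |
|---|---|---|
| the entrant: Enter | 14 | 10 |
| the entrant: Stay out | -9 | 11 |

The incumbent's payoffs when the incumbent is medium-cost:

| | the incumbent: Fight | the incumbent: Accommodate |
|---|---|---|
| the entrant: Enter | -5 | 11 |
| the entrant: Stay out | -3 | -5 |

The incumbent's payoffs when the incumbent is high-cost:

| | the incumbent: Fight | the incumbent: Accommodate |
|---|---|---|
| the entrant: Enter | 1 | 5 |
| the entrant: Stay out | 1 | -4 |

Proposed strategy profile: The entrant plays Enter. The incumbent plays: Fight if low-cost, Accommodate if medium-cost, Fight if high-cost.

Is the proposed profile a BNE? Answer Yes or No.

No

A profile is a BNE iff every type of every player is best-responding given beliefs about the other side.
The entrant plays Enter: E[Enter] = 0.375·(6) + 0.125·(3) + 0.5·(6) = 5.625; E[Stay out] = -3.625. Best-responding. ✓
The incumbent (cost type low-cost), facing Enter: Fight gives 14, Accommodate gives 10. Proposed Fight is best. ✓
The incumbent (cost type medium-cost), facing Enter: Fight gives -5, Accommodate gives 11. Proposed Accommodate is best. ✓
The incumbent (cost type high-cost), facing Enter: Fight gives 1, Accommodate gives 5. Proposed Fight is not best — profitable deviation exists. ✗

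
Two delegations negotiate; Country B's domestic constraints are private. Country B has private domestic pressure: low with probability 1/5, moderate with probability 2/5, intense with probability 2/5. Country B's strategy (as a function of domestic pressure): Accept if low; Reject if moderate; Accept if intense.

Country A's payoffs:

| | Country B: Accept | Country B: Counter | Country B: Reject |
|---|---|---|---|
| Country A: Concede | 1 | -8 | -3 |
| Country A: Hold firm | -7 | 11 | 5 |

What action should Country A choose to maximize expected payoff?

E[Concede] = 1/5·(1) + 2/5·(-3) + 2/5·(1) = -3/5
E[Hold firm] = 1/5·(-7) + 2/5·(5) + 2/5·(-7) = -11/5
Best response: Concede (-3/5 is the largest).

Concede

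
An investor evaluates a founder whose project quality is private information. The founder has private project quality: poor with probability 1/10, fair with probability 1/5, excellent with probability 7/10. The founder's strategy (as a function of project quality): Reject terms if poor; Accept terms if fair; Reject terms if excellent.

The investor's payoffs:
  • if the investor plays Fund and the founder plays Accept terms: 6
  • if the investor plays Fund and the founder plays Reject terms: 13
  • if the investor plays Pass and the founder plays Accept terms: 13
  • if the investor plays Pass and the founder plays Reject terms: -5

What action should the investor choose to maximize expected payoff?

Fund

E[Fund] = 1/10·(13) + 1/5·(6) + 7/10·(13) = 58/5
E[Pass] = 1/10·(-5) + 1/5·(13) + 7/10·(-5) = -7/5
Best response: Fund (58/5 is the largest).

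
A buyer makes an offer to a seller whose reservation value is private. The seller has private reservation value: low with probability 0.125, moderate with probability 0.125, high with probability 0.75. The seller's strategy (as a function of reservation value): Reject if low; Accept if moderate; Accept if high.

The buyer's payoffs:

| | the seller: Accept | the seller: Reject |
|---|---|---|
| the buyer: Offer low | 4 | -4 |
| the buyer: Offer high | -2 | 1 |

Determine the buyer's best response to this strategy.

Offer low

Compute the buyer's expected payoff for each action, taking the expectation over the seller's type.
E[Offer low] = 0.125·(-4) + 0.125·(4) + 0.75·(4) = 3
E[Offer high] = 0.125·(1) + 0.125·(-2) + 0.75·(-2) = -1.625
Best response: Offer low (3 is the largest).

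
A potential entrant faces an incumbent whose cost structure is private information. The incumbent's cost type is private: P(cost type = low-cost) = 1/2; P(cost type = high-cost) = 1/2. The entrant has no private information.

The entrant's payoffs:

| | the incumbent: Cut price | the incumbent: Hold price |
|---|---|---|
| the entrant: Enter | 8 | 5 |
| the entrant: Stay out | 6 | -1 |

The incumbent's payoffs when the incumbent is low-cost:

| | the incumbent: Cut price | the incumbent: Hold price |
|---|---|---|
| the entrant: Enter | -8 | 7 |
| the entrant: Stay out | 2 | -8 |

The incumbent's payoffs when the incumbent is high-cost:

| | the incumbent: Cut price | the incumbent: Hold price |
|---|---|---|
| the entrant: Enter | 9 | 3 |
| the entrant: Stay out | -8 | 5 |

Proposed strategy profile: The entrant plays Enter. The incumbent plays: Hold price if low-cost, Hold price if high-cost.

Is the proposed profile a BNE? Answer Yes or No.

The entrant plays Enter: E[Enter] = 1/2·(5) + 1/2·(5) = 5; E[Stay out] = -1. Best-responding. ✓
The incumbent (cost type low-cost), facing Enter: Cut price gives -8, Hold price gives 7. Proposed Hold price is best. ✓
The incumbent (cost type high-cost), facing Enter: Cut price gives 9, Hold price gives 3. Proposed Hold price is not best — profitable deviation exists. ✗

No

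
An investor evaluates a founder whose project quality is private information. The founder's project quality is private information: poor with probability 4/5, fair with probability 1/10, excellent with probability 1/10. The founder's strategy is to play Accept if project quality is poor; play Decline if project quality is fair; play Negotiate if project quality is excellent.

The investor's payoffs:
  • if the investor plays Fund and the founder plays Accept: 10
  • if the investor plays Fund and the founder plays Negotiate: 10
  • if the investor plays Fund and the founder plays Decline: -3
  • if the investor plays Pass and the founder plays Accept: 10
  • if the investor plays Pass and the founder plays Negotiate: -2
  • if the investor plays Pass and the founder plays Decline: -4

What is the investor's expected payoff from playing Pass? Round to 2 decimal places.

Take the expectation over the founder's project quality, weighting each type's action by its prior probability.
E[Pass] = 4/5·10 + 1/10·(-4) + 1/10·(-2) = 8 + (-2/5) + (-1/5) = 37/5

7.40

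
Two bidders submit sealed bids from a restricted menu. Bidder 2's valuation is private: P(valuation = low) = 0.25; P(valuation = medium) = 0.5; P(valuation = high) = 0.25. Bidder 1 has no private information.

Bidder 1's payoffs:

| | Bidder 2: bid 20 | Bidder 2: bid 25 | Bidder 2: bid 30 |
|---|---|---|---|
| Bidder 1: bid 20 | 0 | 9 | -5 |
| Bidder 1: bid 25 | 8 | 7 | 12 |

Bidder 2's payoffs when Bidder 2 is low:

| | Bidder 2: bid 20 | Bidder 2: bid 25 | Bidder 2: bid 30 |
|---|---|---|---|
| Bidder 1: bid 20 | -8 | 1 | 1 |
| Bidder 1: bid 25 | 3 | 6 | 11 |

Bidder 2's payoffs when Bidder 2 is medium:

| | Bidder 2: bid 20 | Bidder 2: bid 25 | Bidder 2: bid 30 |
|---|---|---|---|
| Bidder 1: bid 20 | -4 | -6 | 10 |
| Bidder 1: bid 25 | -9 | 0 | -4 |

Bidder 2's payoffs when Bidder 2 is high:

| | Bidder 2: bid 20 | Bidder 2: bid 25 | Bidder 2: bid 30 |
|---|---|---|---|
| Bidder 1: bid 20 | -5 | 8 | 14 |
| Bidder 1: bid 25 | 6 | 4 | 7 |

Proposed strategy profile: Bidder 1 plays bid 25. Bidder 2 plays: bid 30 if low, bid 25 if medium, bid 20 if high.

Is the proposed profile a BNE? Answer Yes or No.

Bidder 1 plays bid 25: E[bid 25] = 0.25·(12) + 0.5·(7) + 0.25·(8) = 8.5; E[bid 20] = 3.25. Best-responding. ✓
Bidder 2 (valuation low), facing bid 25: bid 20 gives 3, bid 25 gives 6, bid 30 gives 11. Proposed bid 30 is best. ✓
Bidder 2 (valuation medium), facing bid 25: bid 20 gives -9, bid 25 gives 0, bid 30 gives -4. Proposed bid 25 is best. ✓
Bidder 2 (valuation high), facing bid 25: bid 20 gives 6, bid 25 gives 4, bid 30 gives 7. Proposed bid 20 is not best — profitable deviation exists. ✗

No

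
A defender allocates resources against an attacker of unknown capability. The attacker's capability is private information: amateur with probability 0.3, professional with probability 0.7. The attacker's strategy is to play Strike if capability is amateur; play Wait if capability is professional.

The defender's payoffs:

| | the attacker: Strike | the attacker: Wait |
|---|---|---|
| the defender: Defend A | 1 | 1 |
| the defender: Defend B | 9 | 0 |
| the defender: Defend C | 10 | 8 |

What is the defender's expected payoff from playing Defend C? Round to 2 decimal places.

8.60

E[Defend C] = 0.3·10 + 0.7·8 = 3 + 5.6 = 8.6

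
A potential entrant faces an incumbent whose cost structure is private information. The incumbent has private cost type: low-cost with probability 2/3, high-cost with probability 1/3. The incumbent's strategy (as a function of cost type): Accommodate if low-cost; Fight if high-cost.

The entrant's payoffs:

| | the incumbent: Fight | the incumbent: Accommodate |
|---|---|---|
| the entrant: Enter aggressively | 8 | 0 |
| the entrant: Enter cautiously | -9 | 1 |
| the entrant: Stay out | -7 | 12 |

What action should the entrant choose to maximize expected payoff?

Stay out

E[Enter aggressively] = 2/3·(0) + 1/3·(8) = 8/3
E[Enter cautiously] = 2/3·(1) + 1/3·(-9) = -7/3
E[Stay out] = 2/3·(12) + 1/3·(-7) = 17/3
Best response: Stay out (17/3 is the largest).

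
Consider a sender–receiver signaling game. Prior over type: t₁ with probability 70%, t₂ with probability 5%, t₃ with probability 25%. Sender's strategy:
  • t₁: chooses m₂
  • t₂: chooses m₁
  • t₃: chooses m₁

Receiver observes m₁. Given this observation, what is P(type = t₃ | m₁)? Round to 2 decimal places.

P(m₁) = 0.7·0 + 0.05·1 + 0.25·1 = 0.3
P(t₃ | m₁) = (0.25·1) / 0.3 = 0.25 / 0.3 = 0.833333

0.83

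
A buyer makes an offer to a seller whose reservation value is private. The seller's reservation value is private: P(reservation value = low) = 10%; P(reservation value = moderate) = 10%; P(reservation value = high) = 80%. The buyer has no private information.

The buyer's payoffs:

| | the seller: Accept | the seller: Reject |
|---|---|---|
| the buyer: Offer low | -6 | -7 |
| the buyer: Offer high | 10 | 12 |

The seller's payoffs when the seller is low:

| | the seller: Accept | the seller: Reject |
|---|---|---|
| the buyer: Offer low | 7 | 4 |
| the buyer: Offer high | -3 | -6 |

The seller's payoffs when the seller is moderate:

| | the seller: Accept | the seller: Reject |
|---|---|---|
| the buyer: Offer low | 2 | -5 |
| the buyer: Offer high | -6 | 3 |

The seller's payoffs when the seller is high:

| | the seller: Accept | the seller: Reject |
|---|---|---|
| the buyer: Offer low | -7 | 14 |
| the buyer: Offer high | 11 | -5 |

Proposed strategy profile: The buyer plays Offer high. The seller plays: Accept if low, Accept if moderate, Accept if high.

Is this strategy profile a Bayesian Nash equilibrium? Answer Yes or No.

No

A profile is a BNE iff every type of every player is best-responding given beliefs about the other side.
The buyer plays Offer high: E[Offer high] = 0.1·(10) + 0.1·(10) + 0.8·(10) = 10; E[Offer low] = -6. Best-responding. ✓
The seller (reservation value low), facing Offer high: Accept gives -3, Reject gives -6. Proposed Accept is best. ✓
The seller (reservation value moderate), facing Offer high: Accept gives -6, Reject gives 3. Proposed Accept is not best — profitable deviation exists. ✗
The seller (reservation value high), facing Offer high: Accept gives 11, Reject gives -5. Proposed Accept is best. ✓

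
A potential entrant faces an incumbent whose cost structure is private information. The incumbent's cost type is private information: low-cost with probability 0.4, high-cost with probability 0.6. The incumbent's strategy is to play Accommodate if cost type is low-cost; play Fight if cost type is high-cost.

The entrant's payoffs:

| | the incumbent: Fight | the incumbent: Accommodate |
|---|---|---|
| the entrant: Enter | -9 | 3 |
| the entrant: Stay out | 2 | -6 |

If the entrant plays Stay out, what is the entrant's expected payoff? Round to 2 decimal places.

E[Stay out] = 0.4·(-6) + 0.6·2 = (-2.4) + 1.2 = -1.2

-1.20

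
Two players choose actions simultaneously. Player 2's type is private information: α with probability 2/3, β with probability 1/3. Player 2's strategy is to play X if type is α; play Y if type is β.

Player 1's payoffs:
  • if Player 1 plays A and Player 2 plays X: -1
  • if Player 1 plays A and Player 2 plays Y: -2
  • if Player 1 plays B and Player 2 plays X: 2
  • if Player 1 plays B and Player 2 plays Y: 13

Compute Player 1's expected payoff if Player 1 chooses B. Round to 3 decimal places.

E[B] = 2/3·2 + 1/3·13 = 4/3 + 13/3 = 17/3

5.667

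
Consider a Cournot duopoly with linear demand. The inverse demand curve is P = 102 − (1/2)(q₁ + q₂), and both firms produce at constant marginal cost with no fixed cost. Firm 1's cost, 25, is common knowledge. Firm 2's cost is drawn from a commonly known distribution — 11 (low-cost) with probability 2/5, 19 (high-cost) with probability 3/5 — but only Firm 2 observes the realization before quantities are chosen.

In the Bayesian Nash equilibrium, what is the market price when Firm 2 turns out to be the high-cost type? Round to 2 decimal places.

49.20

Type-c best response for Firm 2: q₂(c) = (102 − c) − q₁/2.
Firm 1 maximizes expected profit; its first-order condition is 102 − q₁ − (1/2)E[q₂] − 25 = 0.
Substituting E[q₂] and solving: E[c₂] = 15.8, so q₁ = (102 − 2·25 + 15.8)/(3/2) = 45.2.
q₂(high-cost) = 60.4, so P = 102 − (1/2)·(45.2 + 60.4) = 49.2.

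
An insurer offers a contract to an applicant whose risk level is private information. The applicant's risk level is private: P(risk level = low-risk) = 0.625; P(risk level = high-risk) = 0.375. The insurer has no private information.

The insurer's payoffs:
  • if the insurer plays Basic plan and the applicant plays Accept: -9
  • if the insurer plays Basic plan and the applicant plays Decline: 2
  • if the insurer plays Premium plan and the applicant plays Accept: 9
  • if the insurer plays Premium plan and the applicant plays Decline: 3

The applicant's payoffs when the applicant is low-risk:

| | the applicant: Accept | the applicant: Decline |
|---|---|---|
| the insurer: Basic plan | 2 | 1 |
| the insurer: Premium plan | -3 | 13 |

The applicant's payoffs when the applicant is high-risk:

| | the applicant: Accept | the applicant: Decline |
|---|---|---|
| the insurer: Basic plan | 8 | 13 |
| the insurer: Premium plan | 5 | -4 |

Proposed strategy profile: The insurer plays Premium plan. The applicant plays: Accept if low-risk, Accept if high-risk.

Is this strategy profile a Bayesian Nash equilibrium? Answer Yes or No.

The insurer plays Premium plan: E[Premium plan] = 0.625·(9) + 0.375·(9) = 9; E[Basic plan] = -9. Best-responding. ✓
The applicant (risk level low-risk), facing Premium plan: Accept gives -3, Decline gives 13. Proposed Accept is not best — profitable deviation exists. ✗
The applicant (risk level high-risk), facing Premium plan: Accept gives 5, Decline gives -4. Proposed Accept is best. ✓

No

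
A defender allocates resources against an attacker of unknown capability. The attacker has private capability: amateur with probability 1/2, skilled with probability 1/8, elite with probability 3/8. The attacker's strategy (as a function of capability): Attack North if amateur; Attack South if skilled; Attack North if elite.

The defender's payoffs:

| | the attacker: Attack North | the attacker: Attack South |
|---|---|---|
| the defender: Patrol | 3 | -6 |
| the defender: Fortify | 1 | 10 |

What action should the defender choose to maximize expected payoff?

Fortify

Compute the defender's expected payoff for each action, taking the expectation over the attacker's type.
E[Patrol] = 1/2·(3) + 1/8·(-6) + 3/8·(3) = 15/8
E[Fortify] = 1/2·(1) + 1/8·(10) + 3/8·(1) = 17/8
Best response: Fortify (17/8 is the largest).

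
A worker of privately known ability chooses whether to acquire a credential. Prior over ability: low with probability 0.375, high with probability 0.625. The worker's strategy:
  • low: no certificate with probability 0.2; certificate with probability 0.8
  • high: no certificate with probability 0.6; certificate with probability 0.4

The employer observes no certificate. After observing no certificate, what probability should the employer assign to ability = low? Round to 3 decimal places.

P(no certificate) = 0.375·0.2 + 0.625·0.6 = 0.45
P(low | no certificate) = (0.375·0.2) / 0.45 = 0.075 / 0.45 = 0.166667

0.167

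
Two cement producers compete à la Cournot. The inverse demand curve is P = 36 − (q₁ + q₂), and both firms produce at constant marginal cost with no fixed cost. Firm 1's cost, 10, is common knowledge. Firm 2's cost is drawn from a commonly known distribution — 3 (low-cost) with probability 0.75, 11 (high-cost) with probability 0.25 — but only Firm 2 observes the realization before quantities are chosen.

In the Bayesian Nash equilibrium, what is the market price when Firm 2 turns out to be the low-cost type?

16

Firm 2 with cost c maximizes (36 − (q₁+q₂) − c)·q₂, giving q₂(c) = (36 − c − q₁)/2.
E[c₂] = 0.75·3 + 0.25·11 = 5
Firm 1's FOC against E[q₂] yields q₁ = (36 − 2·10 + E[c₂])/3 = (36 − 20 + 5)/3 = 7.
q₂(low-cost) = 13, so P = 36 − (7 + 13) = 16.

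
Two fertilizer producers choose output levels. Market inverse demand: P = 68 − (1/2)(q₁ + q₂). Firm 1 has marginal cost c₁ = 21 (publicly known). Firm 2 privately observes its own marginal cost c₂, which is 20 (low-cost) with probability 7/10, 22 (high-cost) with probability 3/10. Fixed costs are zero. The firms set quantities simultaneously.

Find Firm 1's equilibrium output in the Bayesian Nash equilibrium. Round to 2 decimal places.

31.07

Type-c best response for Firm 2: q₂(c) = (68 − c) − q₁/2.
Firm 1 maximizes expected profit; its first-order condition is 68 − q₁ − (1/2)E[q₂] − 21 = 0.
Substituting E[q₂] and solving: E[c₂] = 20.6, so q₁ = (68 − 2·21 + 20.6)/(3/2) = 31.0667.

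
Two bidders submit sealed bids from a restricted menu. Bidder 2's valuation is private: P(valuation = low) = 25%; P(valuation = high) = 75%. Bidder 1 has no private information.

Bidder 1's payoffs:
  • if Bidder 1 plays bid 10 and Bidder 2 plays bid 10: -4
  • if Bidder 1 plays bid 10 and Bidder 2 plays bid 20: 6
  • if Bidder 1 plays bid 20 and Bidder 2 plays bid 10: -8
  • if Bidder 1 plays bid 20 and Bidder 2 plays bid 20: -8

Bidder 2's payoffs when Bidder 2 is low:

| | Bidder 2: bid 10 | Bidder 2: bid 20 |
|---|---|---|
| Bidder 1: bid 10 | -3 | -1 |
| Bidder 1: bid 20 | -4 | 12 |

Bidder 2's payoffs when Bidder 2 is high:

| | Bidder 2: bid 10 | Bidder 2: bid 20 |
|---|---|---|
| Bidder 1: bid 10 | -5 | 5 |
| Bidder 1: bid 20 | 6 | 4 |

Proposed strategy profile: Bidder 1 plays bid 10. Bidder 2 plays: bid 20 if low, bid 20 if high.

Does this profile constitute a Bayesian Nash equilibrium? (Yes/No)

Bidder 1 plays bid 10: E[bid 10] = 0.25·(6) + 0.75·(6) = 6; E[bid 20] = -8. Best-responding. ✓
Bidder 2 (valuation low), facing bid 10: bid 10 gives -3, bid 20 gives -1. Proposed bid 20 is best. ✓
Bidder 2 (valuation high), facing bid 10: bid 10 gives -5, bid 20 gives 5. Proposed bid 20 is best. ✓

Yes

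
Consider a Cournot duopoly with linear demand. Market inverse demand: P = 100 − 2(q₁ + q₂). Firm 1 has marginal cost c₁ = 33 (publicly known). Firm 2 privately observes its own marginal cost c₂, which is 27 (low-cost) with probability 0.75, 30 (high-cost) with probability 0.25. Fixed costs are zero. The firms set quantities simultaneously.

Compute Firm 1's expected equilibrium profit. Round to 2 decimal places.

211.84

Firm 2 with cost c maximizes (100 − 2(q₁+q₂) − c)·q₂, giving q₂(c) = (100 − c − 2q₁)/4.
E[c₂] = 0.75·27 + 0.25·30 = 27.75
Firm 1's FOC against E[q₂] yields q₁ = (100 − 2·33 + E[c₂])/6 = (100 − 66 + 27.75)/6 = 10.2917.
E[P] = 100 − 2·(q₁ + E[q₂]) = 53.5833; Firm 1's expected profit = (E[P] − 33)·q₁ = (53.5833 − 33)·10.2917 = 211.837.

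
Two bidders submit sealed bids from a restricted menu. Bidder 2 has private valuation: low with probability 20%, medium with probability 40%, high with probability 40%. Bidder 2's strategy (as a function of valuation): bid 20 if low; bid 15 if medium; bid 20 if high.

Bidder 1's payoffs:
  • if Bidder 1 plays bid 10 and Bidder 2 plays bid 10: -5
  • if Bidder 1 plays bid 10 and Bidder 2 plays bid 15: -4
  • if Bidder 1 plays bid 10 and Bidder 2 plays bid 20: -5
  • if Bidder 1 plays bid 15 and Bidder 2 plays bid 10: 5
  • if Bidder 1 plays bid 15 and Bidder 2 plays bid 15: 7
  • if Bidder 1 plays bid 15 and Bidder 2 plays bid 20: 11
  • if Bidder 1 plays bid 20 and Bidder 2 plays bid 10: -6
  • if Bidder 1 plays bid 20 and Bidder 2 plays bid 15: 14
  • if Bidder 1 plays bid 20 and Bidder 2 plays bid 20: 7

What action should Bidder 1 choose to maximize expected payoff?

E[bid 10] = 0.2·(-5) + 0.4·(-4) + 0.4·(-5) = -4.6
E[bid 15] = 0.2·(11) + 0.4·(7) + 0.4·(11) = 9.4
E[bid 20] = 0.2·(7) + 0.4·(14) + 0.4·(7) = 9.8
Best response: bid 20 (9.8 is the largest).

bid 20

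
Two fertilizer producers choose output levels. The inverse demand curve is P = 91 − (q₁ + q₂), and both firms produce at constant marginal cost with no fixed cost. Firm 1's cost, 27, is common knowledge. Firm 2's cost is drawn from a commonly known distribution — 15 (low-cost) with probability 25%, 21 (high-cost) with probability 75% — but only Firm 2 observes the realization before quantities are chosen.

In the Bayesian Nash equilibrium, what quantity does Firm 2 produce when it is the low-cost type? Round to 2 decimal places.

Firm 2 with cost c maximizes (91 − (q₁+q₂) − c)·q₂, giving q₂(c) = (91 − c − q₁)/2.
E[c₂] = 0.25·15 + 0.75·21 = 19.5
Firm 1's FOC against E[q₂] yields q₁ = (91 − 2·27 + E[c₂])/3 = (91 − 54 + 19.5)/3 = 18.8333.
q₂(low-cost) = (91 − 15 − 18.8333)/2 = 28.5833.

28.58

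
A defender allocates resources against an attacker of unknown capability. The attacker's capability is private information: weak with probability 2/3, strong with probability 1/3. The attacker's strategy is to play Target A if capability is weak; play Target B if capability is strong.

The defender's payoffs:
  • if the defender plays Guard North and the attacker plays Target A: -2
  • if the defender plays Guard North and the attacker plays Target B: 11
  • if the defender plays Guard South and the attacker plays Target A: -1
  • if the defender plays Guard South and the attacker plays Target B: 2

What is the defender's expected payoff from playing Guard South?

E[Guard South] = 2/3·(-1) + 1/3·2 = (-2/3) + 2/3 = 0

0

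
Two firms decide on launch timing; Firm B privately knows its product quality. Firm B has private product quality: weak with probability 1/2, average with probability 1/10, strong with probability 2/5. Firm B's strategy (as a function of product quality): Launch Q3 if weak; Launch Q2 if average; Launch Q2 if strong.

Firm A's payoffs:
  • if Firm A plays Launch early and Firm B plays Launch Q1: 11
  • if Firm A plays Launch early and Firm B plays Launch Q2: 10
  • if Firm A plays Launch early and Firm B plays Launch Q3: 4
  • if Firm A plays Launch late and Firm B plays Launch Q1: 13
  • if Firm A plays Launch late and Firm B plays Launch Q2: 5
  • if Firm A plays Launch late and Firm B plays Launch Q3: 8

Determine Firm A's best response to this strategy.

E[Launch early] = 1/2·(4) + 1/10·(10) + 2/5·(10) = 7
E[Launch late] = 1/2·(8) + 1/10·(5) + 2/5·(5) = 13/2
Best response: Launch early (7 is the largest).

Launch early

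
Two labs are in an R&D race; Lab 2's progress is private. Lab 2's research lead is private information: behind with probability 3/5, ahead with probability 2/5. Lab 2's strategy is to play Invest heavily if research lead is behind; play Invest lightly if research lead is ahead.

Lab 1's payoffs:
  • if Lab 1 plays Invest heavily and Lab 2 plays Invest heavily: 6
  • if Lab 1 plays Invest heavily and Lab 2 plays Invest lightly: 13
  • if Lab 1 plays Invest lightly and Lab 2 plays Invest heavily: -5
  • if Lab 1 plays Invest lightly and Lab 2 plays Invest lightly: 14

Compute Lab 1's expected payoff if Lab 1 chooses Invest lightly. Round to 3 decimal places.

E[Invest lightly] = 3/5·(-5) + 2/5·14 = (-3) + 28/5 = 13/5

2.600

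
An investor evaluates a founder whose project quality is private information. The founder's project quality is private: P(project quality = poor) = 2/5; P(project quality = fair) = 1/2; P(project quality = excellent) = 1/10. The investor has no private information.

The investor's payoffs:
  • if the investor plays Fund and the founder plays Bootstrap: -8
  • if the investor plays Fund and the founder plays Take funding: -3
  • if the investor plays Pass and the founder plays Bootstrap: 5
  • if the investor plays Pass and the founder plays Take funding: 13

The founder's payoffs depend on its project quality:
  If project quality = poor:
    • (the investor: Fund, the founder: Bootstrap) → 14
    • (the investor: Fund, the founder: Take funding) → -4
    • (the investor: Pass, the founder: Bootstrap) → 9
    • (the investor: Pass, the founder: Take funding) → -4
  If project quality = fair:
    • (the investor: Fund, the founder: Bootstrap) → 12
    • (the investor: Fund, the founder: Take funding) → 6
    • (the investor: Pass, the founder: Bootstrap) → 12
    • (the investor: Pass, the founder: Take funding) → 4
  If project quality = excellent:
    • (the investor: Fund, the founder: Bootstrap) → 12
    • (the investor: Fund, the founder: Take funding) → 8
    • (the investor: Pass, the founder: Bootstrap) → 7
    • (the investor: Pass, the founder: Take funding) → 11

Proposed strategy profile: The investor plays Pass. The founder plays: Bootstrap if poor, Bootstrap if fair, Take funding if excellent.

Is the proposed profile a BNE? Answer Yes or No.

A profile is a BNE iff every type of every player is best-responding given beliefs about the other side.
The investor plays Pass: E[Pass] = 2/5·(5) + 1/2·(5) + 1/10·(13) = 29/5; E[Fund] = -15/2. Best-responding. ✓
The founder (project quality poor), facing Pass: Bootstrap gives 9, Take funding gives -4. Proposed Bootstrap is best. ✓
The founder (project quality fair), facing Pass: Bootstrap gives 12, Take funding gives 4. Proposed Bootstrap is best. ✓
The founder (project quality excellent), facing Pass: Bootstrap gives 7, Take funding gives 11. Proposed Take funding is best. ✓

Yes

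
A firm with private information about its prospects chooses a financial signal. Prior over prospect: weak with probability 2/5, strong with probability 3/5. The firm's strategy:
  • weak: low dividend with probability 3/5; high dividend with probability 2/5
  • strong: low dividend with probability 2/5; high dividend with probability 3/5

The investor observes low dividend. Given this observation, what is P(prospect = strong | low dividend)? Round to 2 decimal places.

P(low dividend) = (2/5)·(3/5) + (3/5)·(2/5) = 12/25
P(strong | low dividend) = ((3/5)·(2/5)) / (12/25) = (6/25) / (12/25) = 1/2

0.50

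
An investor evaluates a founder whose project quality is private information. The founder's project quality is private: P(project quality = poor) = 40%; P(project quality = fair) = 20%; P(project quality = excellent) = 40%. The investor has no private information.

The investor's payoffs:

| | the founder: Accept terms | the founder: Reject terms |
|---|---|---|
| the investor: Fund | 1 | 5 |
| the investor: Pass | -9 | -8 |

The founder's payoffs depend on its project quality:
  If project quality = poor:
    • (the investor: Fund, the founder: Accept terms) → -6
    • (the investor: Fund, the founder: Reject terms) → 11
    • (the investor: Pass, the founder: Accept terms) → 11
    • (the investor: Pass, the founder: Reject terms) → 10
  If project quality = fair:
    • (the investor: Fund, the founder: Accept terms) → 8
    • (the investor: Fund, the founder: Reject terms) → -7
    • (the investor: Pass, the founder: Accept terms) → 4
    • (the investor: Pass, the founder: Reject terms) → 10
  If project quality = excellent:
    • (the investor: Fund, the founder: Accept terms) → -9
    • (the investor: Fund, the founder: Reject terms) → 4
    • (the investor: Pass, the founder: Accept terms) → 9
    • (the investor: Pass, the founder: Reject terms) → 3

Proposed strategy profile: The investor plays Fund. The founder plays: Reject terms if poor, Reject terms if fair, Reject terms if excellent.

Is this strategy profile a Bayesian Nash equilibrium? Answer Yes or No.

No

The investor plays Fund: E[Fund] = 0.4·(5) + 0.2·(5) + 0.4·(5) = 5; E[Pass] = -8. Best-responding. ✓
The founder (project quality poor), facing Fund: Accept terms gives -6, Reject terms gives 11. Proposed Reject terms is best. ✓
The founder (project quality fair), facing Fund: Accept terms gives 8, Reject terms gives -7. Proposed Reject terms is not best — profitable deviation exists. ✗
The founder (project quality excellent), facing Fund: Accept terms gives -9, Reject terms gives 4. Proposed Reject terms is best. ✓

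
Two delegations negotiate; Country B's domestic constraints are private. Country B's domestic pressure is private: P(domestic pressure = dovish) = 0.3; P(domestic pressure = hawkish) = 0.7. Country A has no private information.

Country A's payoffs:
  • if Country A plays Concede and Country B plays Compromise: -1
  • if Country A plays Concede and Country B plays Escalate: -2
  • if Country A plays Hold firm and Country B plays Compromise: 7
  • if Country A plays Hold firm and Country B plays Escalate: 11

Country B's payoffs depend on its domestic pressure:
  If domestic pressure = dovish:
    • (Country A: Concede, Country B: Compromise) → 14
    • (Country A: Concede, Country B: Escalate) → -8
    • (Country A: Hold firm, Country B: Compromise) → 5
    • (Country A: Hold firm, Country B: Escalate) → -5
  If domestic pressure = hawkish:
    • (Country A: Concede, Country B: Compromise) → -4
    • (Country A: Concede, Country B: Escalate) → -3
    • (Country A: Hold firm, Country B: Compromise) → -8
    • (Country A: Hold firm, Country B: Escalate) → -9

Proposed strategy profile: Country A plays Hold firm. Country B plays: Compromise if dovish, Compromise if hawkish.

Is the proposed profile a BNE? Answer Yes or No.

Yes

Country A plays Hold firm: E[Hold firm] = 0.3·(7) + 0.7·(7) = 7; E[Concede] = -1. Best-responding. ✓
Country B (domestic pressure dovish), facing Hold firm: Compromise gives 5, Escalate gives -5. Proposed Compromise is best. ✓
Country B (domestic pressure hawkish), facing Hold firm: Compromise gives -8, Escalate gives -9. Proposed Compromise is best. ✓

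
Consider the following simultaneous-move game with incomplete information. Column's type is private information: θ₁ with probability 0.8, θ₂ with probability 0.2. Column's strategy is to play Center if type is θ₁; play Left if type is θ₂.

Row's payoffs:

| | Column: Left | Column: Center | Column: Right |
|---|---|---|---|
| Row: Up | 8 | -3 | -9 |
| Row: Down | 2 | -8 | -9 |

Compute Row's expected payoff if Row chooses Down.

Take the expectation over Column's type, weighting each type's action by its prior probability.
E[Down] = 0.8·(-8) + 0.2·2 = (-6.4) + 0.4 = -6

-6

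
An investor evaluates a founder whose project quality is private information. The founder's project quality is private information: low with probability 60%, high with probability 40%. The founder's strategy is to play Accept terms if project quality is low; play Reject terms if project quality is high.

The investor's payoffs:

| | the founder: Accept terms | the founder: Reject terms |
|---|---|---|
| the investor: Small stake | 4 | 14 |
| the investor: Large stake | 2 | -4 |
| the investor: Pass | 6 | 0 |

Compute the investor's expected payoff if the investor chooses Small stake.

8

Take the expectation over the founder's project quality, weighting each type's action by its prior probability.
E[Small stake] = 0.6·4 + 0.4·14 = 2.4 + 5.6 = 8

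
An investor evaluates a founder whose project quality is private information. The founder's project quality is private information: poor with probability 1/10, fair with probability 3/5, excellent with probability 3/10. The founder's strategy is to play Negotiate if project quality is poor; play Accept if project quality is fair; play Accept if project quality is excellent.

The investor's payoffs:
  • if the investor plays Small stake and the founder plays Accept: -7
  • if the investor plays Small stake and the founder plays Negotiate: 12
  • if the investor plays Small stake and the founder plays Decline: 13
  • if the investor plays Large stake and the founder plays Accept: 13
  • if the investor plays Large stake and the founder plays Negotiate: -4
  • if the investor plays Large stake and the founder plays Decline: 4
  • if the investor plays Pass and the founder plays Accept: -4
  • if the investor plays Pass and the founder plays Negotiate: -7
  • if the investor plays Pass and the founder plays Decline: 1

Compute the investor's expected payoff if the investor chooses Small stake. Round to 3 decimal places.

E[Small stake] = 1/10·12 + 3/5·(-7) + 3/10·(-7) = 6/5 + (-21/5) + (-21/10) = -51/10

-5.100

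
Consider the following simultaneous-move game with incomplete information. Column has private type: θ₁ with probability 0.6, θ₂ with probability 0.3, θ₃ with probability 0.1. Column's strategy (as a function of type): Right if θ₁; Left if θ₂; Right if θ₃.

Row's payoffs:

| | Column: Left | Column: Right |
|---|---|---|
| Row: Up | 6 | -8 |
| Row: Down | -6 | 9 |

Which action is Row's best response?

Down

Compute Row's expected payoff for each action, taking the expectation over Column's type.
E[Up] = 0.6·(-8) + 0.3·(6) + 0.1·(-8) = -3.8
E[Down] = 0.6·(9) + 0.3·(-6) + 0.1·(9) = 4.5
Best response: Down (4.5 is the largest).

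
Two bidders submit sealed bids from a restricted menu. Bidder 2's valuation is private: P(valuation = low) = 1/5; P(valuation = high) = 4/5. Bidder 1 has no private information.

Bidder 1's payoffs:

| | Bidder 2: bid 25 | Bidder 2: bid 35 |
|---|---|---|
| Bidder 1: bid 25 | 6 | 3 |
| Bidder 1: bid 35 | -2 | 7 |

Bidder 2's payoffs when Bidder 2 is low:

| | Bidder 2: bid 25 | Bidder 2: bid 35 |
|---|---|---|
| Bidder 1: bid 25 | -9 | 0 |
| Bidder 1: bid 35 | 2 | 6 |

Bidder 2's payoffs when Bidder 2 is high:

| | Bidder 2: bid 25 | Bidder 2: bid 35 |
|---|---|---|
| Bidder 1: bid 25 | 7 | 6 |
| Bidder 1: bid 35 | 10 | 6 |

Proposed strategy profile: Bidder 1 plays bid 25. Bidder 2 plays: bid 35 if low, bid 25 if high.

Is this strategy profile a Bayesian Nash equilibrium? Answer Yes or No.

Bidder 1 plays bid 25: E[bid 25] = 1/5·(3) + 4/5·(6) = 27/5; E[bid 35] = -1/5. Best-responding. ✓
Bidder 2 (valuation low), facing bid 25: bid 25 gives -9, bid 35 gives 0. Proposed bid 35 is best. ✓
Bidder 2 (valuation high), facing bid 25: bid 25 gives 7, bid 35 gives 6. Proposed bid 25 is best. ✓

Yes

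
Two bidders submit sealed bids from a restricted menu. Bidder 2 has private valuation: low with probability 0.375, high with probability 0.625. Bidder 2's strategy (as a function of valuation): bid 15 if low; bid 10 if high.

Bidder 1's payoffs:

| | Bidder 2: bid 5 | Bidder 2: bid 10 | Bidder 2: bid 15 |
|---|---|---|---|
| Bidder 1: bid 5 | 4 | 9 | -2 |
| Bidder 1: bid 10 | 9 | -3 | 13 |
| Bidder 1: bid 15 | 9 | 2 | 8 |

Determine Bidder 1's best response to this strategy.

bid 5

E[bid 5] = 0.375·(-2) + 0.625·(9) = 4.875
E[bid 10] = 0.375·(13) + 0.625·(-3) = 3
E[bid 15] = 0.375·(8) + 0.625·(2) = 4.25
Best response: bid 5 (4.875 is the largest).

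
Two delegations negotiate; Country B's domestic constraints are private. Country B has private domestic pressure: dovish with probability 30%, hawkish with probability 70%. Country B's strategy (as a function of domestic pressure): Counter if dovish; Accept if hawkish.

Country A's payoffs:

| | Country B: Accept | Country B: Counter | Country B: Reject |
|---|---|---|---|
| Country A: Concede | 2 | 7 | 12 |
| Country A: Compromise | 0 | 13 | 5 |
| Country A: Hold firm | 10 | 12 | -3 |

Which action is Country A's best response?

E[Concede] = 0.3·(7) + 0.7·(2) = 3.5
E[Compromise] = 0.3·(13) + 0.7·(0) = 3.9
E[Hold firm] = 0.3·(12) + 0.7·(10) = 10.6
Best response: Hold firm (10.6 is the largest).

Hold firm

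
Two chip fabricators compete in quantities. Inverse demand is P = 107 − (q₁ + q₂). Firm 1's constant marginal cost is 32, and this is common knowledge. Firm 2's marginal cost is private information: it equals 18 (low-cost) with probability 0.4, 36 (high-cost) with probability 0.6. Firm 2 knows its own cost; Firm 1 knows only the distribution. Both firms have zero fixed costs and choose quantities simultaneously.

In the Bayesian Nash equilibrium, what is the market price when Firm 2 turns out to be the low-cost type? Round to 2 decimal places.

Type-c best response for Firm 2: q₂(c) = (107 − c)/2 − q₁/2.
Firm 1 maximizes expected profit; its first-order condition is 107 − 2q₁ − E[q₂] − 32 = 0.
Substituting E[q₂] and solving: E[c₂] = 28.8, so q₁ = (107 − 2·32 + 28.8)/3 = 23.9333.
q₂(low-cost) = 32.5333, so P = 107 − (23.9333 + 32.5333) = 50.5333.

50.53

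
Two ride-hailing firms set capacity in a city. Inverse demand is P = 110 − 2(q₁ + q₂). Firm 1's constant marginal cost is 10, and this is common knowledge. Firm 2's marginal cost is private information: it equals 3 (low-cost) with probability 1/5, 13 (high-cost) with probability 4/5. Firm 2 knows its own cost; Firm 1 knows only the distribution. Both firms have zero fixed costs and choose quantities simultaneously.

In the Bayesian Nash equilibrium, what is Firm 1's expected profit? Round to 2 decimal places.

Type-c best response for Firm 2: q₂(c) = (110 − c)/4 − q₁/2.
Firm 1 maximizes expected profit; its first-order condition is 110 − 4q₁ − 2E[q₂] − 10 = 0.
Substituting E[q₂] and solving: E[c₂] = 11, so q₁ = (110 − 2·10 + 11)/6 = 16.8333.
E[P] = 110 − 2·(q₁ + E[q₂]) = 43.6667; Firm 1's expected profit = (E[P] − 10)·q₁ = (43.6667 − 10)·16.8333 = 566.722.

566.72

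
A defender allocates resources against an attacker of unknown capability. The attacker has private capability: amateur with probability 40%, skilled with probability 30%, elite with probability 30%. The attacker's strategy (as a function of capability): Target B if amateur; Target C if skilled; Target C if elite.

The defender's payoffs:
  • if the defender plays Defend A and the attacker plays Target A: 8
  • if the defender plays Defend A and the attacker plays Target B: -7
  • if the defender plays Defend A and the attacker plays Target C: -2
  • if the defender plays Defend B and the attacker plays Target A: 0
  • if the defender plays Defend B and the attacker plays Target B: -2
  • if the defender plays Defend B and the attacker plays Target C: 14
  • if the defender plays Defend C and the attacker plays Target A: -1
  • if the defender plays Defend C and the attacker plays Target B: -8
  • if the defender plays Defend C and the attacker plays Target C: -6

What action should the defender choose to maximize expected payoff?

Defend B

Compute the defender's expected payoff for each action, taking the expectation over the attacker's type.
E[Defend A] = 0.4·(-7) + 0.3·(-2) + 0.3·(-2) = -4
E[Defend B] = 0.4·(-2) + 0.3·(14) + 0.3·(14) = 7.6
E[Defend C] = 0.4·(-8) + 0.3·(-6) + 0.3·(-6) = -6.8
Best response: Defend B (7.6 is the largest).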